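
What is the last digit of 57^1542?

Powers of 7 mod 10 repeat with period 4: 7, 9, 3, 1.
1542 leaves remainder 2 on division by 4, so 57^1542 ends in 9.

9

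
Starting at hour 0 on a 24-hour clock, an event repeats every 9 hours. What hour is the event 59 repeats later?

59·9 = 531.
531 mod 24 = 3 (since 22·24 = 528).
(0 + 3) mod 24 = 3.

3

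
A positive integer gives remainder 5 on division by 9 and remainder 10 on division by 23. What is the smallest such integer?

194

x ≡ 5 (mod 9) gives x ∈ {5, 14, 23, 32, 41, 50, 59, 68, …}.
The first of these with x mod 23 = 10 is 194.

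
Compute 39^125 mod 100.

Square-and-reduce mod 100: 39^1≡39, 39^2≡21, 39^4≡41, 39^8≡81, 39^16≡61, 39^32≡21, 39^64≡41.
Since 125 = 1 + 4 + 8 + 16 + 32 + 64 in binary, 39^125 ≡ 39·41·81·61·21·41 ≡ 99 (mod 100).

99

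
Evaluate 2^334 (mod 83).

Square-and-reduce mod 83: 2^1≡2, 2^2≡4, 2^4≡16, 2^8≡7, 2^16≡49, 2^32≡77, 2^64≡36, 2^128≡51, 2^256≡28.
334 = 2 + 4 + 8 + 64 + 256, so 2^334 ≡ 4·16·7·36·28 ≡ 64 (mod 83).

64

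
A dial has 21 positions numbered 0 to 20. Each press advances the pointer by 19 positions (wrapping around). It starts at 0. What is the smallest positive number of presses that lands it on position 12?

15

19⁻¹ ≡ 10 (mod 21) because 19·10 = 190 = 9·21 + 1.
So x ≡ 10·12 = 120 ≡ 15 (mod 21).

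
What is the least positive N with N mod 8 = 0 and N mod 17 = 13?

x ≡ 0 (mod 8) gives x ∈ {0, 8, 16, 24, 32, 40, 48, 56, …}.
The first of these with x mod 17 = 13 is 64.

64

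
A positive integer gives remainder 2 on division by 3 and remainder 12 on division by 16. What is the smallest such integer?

x ≡ 2 (mod 3) gives x ∈ {2, 5, 8, 11, 14, 17, 20, 23, …}.
The first of these with x mod 16 = 12 is 44.

44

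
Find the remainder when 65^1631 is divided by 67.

By repeated squaring mod 67: 65^1≡65, 65^2≡4, 65^4≡16, 65^8≡55, 65^16≡10, 65^32≡33, 65^64≡17, 65^128≡21, 65^256≡39, 65^512≡47, 65^1024≡65.
Since 1631 = 1 + 2 + 4 + 8 + 16 + 64 + 512 + 1024 in binary, 65^1631 ≡ 65·4·16·55·10·17·47·65 ≡ 36 (mod 67).

36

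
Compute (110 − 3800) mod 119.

Dividing 3800 by 119 gives quotient 31 and remainder 111.
(110 − 111) mod 119 = 118.

118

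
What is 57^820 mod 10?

1

The units digit of 57^n cycles with period 4: 7, 9, 3, 1, …
820 leaves remainder 0 on division by 4, so 57^820 ends in 1.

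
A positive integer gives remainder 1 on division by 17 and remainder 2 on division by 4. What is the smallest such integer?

x ≡ 2 (mod 4) gives x ∈ {2, 6, 10, 14, 18}.
The first of these with x mod 17 = 1 is 18.

18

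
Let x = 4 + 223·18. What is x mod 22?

14

223·18 = 4014.
4014 = 182·22 + 10, so 4014 mod 22 = 10.
(4 + 10) mod 22 = 14.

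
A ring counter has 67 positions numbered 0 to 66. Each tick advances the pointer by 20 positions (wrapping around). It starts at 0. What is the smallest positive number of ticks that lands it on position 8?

The inverse of 20 mod 67 is 57 (since 20·57 = 1140 ≡ 1).
Multiplying both sides by 57: x ≡ 57·8 = 456 ≡ 54 (mod 67).
Check: 20·54 = 1080 = 16·67 + 8.

54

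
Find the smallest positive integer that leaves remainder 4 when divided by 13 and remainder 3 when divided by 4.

43

x ≡ 3 (mod 4) gives x ∈ {3, 7, 11, 15, 19, 23, 27, 31, …}.
The first of these with x mod 13 = 4 is 43.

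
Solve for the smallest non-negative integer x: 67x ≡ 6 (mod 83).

10

The inverse of 67 mod 83 is 57 (since 67·57 = 3819 ≡ 1).
Multiplying both sides by 57: x ≡ 57·6 = 342 ≡ 10 (mod 83).
Check: 67·10 = 670 = 8·83 + 6.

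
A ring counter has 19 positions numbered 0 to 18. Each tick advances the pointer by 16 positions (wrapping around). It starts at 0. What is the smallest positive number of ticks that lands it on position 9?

16⁻¹ ≡ 6 (mod 19) because 16·6 = 96 = 5·19 + 1.
Multiplying both sides by 6: x ≡ 6·9 = 54 ≡ 16 (mod 19).
Check: 16·16 = 256 = 13·19 + 9.

16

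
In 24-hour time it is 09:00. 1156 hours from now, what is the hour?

13

1156 = 48·24 + 4, so 1156 mod 24 = 4.
(9 + 4) mod 24 = 13.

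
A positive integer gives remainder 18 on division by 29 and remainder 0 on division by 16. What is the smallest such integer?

x ≡ 0 (mod 16) gives x ∈ {0, 16, 32, 48, 64, 80, 96, 112, …}.
The first of these with x mod 29 = 18 is 192.

192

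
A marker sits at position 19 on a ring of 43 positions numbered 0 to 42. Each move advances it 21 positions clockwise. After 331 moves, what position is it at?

331·21 = 6951.
6951 − 161·43 = 28, so 6951 ≡ 28 (mod 43).
(19 + 28) mod 43 = 4.

4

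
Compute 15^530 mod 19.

Square-and-reduce mod 19: 15^1≡15, 15^2≡16, 15^4≡9, 15^8≡5, 15^16≡6, 15^32≡17, 15^64≡4, 15^128≡16, 15^256≡9, 15^512≡5.
Since 530 = 2 + 16 + 512 in binary, 15^530 ≡ 16·6·5 ≡ 5 (mod 19).

5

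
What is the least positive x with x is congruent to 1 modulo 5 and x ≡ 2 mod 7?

16

Since 7·3 ≡ 1 (mod 5), take x = 2 + 7·((1−2)·3 mod 5) = 2 + 7·2 = 16.
Check: 16 mod 5 = 1, 16 mod 7 = 2.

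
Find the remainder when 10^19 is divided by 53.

Successive squares of 10 mod 53: 10^1≡10, 10^2≡47, 10^4≡36, 10^8≡24, 10^16≡46.
Since 19 = 1 + 2 + 16 in binary, 10^19 ≡ 10·47·46 ≡ 49 (mod 53).

49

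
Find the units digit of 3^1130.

Last digits of 3^n: 3, 9, 7, 1 (period 4).
1130 mod 4 = 2, so the last digit matches 3^2 = 9.

9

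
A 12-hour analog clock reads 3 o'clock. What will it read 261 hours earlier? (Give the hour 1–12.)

6

261 − 21·12 = 9, so 261 ≡ 9 (mod 12).
3 − 9 → 6 on a 12-hour dial.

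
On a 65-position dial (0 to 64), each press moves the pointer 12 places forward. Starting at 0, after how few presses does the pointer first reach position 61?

12⁻¹ ≡ 38 (mod 65) because 12·38 = 456 = 7·65 + 1.
So x ≡ 38·61 = 2318 ≡ 43 (mod 65).

43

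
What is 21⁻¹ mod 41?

21·2 = 42 = 1·41 + 1, so 21⁻¹ ≡ 2 (mod 41).

2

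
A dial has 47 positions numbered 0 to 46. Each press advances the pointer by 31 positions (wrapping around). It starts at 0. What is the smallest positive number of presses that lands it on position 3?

38

31⁻¹ ≡ 44 (mod 47) because 31·44 = 1364 = 29·47 + 1.
Multiplying both sides by 44: x ≡ 44·3 = 132 ≡ 38 (mod 47).
Check: 31·38 = 1178 = 25·47 + 3.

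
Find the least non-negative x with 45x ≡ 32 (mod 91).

45⁻¹ ≡ 89 (mod 91) because 45·89 = 4005 = 44·91 + 1.
Multiplying both sides by 89: x ≡ 89·32 = 2848 ≡ 27 (mod 91).

27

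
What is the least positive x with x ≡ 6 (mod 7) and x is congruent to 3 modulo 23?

118

x ≡ 6 (mod 7) gives x ∈ {6, 13, 20, 27, 34, 41, 48, 55, …}.
The first of these with x mod 23 = 3 is 118.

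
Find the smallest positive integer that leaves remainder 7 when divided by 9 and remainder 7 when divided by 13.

7

Since 13·7 ≡ 1 (mod 9), take x = 7 + 13·((7−7)·7 mod 9) = 7 + 13·0 = 7.
Check: 7 mod 9 = 7, 7 mod 13 = 7.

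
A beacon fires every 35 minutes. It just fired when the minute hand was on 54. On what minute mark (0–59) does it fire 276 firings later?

54

276·35 = 9660.
9660 mod 60 = 0 (since 161·60 = 9660).
(54 + 0) mod 60 = 54.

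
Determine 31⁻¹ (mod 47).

31·44 = 1364 = 29·47 + 1, so 31⁻¹ ≡ 44 (mod 47).

44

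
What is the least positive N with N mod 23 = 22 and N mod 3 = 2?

x ≡ 2 (mod 3) gives x ∈ {2, 5, 8, 11, 14, 17, 20, 23, …}.
The first of these with x mod 23 = 22 is 68.

68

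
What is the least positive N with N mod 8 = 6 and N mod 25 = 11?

86

Since 25·1 ≡ 1 (mod 8), take x = 11 + 25·((6−11)·1 mod 8) = 11 + 25·3 = 86.
Check: 86 mod 8 = 6, 86 mod 25 = 11.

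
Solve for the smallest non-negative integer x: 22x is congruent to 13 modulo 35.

22⁻¹ ≡ 8 (mod 35) because 22·8 = 176 = 5·35 + 1.
So x ≡ 8·13 = 104 ≡ 34 (mod 35).
Check: 22·34 = 748 = 21·35 + 13.

34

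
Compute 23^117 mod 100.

Square-and-reduce mod 100: 23^1≡23, 23^2≡29, 23^4≡41, 23^8≡81, 23^16≡61, 23^32≡21, 23^64≡41.
Since 117 = 1 + 4 + 16 + 32 + 64 in binary, 23^117 ≡ 23·41·61·21·41 ≡ 3 (mod 100).

3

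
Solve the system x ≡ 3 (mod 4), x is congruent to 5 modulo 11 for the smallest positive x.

27

x ≡ 3 (mod 4) gives x ∈ {3, 7, 11, 15, 19, 23, 27}.
The first of these with x mod 11 = 5 is 27.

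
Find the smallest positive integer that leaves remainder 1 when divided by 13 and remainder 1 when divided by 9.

x ≡ 1 (mod 9) gives x ∈ {1}.
The first of these with x mod 13 = 1 is 1.

1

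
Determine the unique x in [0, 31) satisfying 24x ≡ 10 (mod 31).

The inverse of 24 mod 31 is 22 (since 24·22 = 528 ≡ 1).
Multiplying both sides by 22: x ≡ 22·10 = 220 ≡ 3 (mod 31).
Check: 24·3 = 72 = 2·31 + 10.

3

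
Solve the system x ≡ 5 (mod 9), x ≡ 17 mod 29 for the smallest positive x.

x ≡ 5 (mod 9) gives x ∈ {5, 14, 23, 32, 41, 50, 59, 68, …}.
The first of these with x mod 29 = 17 is 104.

104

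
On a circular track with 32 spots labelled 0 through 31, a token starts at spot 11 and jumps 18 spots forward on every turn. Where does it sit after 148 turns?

19

148·18 = 2664.
Dividing 2664 by 32 gives quotient 83 and remainder 8.
(11 + 8) mod 32 = 19.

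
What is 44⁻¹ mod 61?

43

44·43 = 1892 = 31·61 + 1, so 44⁻¹ ≡ 43 (mod 61).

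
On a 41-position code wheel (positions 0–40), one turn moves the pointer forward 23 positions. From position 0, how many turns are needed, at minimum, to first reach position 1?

23·25 = 575 = 14·41 + 1, so 23⁻¹ ≡ 25 (mod 41).

25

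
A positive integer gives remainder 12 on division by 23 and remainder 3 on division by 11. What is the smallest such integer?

Since 11·21 ≡ 1 (mod 23), take x = 3 + 11·((12−3)·21 mod 23) = 3 + 11·5 = 58.
Check: 58 mod 23 = 12, 58 mod 11 = 3.

58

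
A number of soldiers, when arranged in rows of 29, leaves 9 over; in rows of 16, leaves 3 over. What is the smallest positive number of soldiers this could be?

67

x ≡ 3 (mod 16) gives x ∈ {3, 19, 35, 51, 67}.
The first of these with x mod 29 = 9 is 67.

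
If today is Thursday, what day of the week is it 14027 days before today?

Friday

Dividing 14027 by 7 gives quotient 2003 and remainder 6.
Thursday − 6 days → Friday.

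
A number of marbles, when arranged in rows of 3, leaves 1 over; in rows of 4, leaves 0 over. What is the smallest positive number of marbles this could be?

x ≡ 1 (mod 3) gives x ∈ {1, 4}.
The first of these with x mod 4 = 0 is 4.

4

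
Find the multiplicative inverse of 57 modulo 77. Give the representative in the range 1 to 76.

77 = 1·57 + 20
57 = 2·20 + 17
20 = 1·17 + 3
17 = 5·3 + 2
3 = 1·2 + 1
2 = 2·1 + 0
Back-substituting gives 57·50 ≡ 1 (mod 77).

50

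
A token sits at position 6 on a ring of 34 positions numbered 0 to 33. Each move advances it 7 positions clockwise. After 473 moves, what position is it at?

473·7 = 3311.
3311 = 97·34 + 13, so 3311 mod 34 = 13.
(6 + 13) mod 34 = 19.

19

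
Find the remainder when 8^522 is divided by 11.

9

Successive squares of 8 mod 11: 8^1≡8, 8^2≡9, 8^4≡4, 8^8≡5, 8^16≡3, 8^32≡9, 8^64≡4, 8^128≡5, 8^256≡3, 8^512≡9.
522 = 2 + 8 + 512, so 8^522 ≡ 9·5·9 ≡ 9 (mod 11).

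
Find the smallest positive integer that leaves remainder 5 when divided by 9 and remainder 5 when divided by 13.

5

Since 13·7 ≡ 1 (mod 9), take x = 5 + 13·((5−5)·7 mod 9) = 5 + 13·0 = 5.
Check: 5 mod 9 = 5, 5 mod 13 = 5.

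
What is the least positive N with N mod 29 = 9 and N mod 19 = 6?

386

x ≡ 6 (mod 19) gives x ∈ {6, 25, 44, 63, 82, 101, 120, 139, …}.
The first of these with x mod 29 = 9 is 386.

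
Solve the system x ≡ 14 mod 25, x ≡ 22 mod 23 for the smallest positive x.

114

x ≡ 22 (mod 23) gives x ∈ {22, 45, 68, 91, 114}.
The first of these with x mod 25 = 14 is 114.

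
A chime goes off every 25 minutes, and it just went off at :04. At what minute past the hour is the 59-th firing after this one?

39

59·25 = 1475.
Dividing 1475 by 60 gives quotient 24 and remainder 35.
(4 + 35) mod 60 = 39.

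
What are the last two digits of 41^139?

Successive squares of 41 mod 100: 41^1≡41, 41^2≡81, 41^4≡61, 41^8≡21, 41^16≡41, 41^32≡81, 41^64≡61, 41^128≡21.
Since 139 = 1 + 2 + 8 + 128 in binary, 41^139 ≡ 41·81·21·21 ≡ 61 (mod 100).

61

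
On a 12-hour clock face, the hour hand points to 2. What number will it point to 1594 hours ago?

4

Dividing 1594 by 12 gives quotient 132 and remainder 10.
2 − 10 → 4 on a 12-hour dial.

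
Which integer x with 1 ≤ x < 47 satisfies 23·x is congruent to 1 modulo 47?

23·45 = 1035 = 22·47 + 1, so 23⁻¹ ≡ 45 (mod 47).

45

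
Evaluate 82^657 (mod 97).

Successive squares of 82 mod 97: 82^1≡82, 82^2≡31, 82^4≡88, 82^8≡81, 82^16≡62, 82^32≡61, 82^64≡35, 82^128≡61, 82^256≡35, 82^512≡61.
Since 657 = 1 + 16 + 128 + 512 in binary, 82^657 ≡ 82·62·61·61 ≡ 42 (mod 97).

42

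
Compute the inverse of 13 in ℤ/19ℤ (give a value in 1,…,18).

3

19 = 1·13 + 6
13 = 2·6 + 1
6 = 6·1 + 0
Back-substituting gives 13·3 ≡ 1 (mod 19).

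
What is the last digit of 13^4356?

1

The units digit of 13^n cycles with period 4: 3, 9, 7, 1, …
4356 mod 4 = 0, so the last digit matches 3^4 = 1.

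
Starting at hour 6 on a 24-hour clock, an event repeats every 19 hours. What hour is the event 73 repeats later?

73·19 = 1387.
Dividing 1387 by 24 gives quotient 57 and remainder 19.
(6 + 19) mod 24 = 1.

1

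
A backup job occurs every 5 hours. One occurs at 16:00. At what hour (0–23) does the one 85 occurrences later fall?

85·5 = 425.
425 mod 24 = 17 (since 17·24 = 408).
(16 + 17) mod 24 = 9.

9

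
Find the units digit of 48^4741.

Last digits of 8^n: 8, 4, 2, 6 (period 4).
4741 mod 4 = 1, so the last digit matches 8^1 = 8.

8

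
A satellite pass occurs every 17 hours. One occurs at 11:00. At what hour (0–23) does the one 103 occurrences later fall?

103·17 = 1751.
1751 = 72·24 + 23, so 1751 mod 24 = 23.
(11 + 23) mod 24 = 10.

10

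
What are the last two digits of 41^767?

Square-and-reduce mod 100: 41^1≡41, 41^2≡81, 41^4≡61, 41^8≡21, 41^16≡41, 41^32≡81, 41^64≡61, 41^128≡21, 41^256≡41, 41^512≡81.
767 = 1 + 2 + 4 + 8 + 16 + 32 + 64 + 128 + 512, so 41^767 ≡ 41·81·61·21·41·81·61·21·81 ≡ 81 (mod 100).

81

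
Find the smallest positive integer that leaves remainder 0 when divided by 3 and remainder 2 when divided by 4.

6

x ≡ 0 (mod 3) gives x ∈ {0, 3, 6}.
The first of these with x mod 4 = 2 is 6.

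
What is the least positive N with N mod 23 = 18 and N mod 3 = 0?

x ≡ 0 (mod 3) gives x ∈ {0, 3, 6, 9, 12, 15, 18}.
The first of these with x mod 23 = 18 is 18.

18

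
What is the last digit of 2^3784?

6

Last digits of 2^n: 2, 4, 8, 6 (period 4).
3784 mod 4 = 0, so the last digit matches 2^4 = 6.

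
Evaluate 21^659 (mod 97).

By repeated squaring mod 97: 21^1≡21, 21^2≡53, 21^4≡93, 21^8≡16, 21^16≡62, 21^32≡61, 21^64≡35, 21^128≡61, 21^256≡35, 21^512≡61.
659 = 1 + 2 + 16 + 128 + 512, so 21^659 ≡ 21·53·62·61·61 ≡ 7 (mod 97).

7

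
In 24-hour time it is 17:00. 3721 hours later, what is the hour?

18

Dividing 3721 by 24 gives quotient 155 and remainder 1.
(17 + 1) mod 24 = 18.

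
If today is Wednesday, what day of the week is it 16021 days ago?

16021 = 2288·7 + 5, so 16021 mod 7 = 5.
Wednesday − 5 days → Friday.

Friday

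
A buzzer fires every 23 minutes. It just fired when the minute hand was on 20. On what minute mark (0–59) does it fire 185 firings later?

15

185·23 = 4255.
Dividing 4255 by 60 gives quotient 70 and remainder 55.
(20 + 55) mod 60 = 15.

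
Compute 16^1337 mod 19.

4

By repeated squaring mod 19: 16^1≡16, 16^2≡9, 16^4≡5, 16^8≡6, 16^16≡17, 16^32≡4, 16^64≡16, 16^128≡9, 16^256≡5, 16^512≡6, 16^1024≡17.
1337 = 1 + 8 + 16 + 32 + 256 + 1024, so 16^1337 ≡ 16·6·17·4·5·17 ≡ 4 (mod 19).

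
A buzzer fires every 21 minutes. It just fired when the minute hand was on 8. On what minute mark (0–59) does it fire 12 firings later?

20

12·21 = 252.
252 mod 60 = 12 (since 4·60 = 240).
(8 + 12) mod 60 = 20.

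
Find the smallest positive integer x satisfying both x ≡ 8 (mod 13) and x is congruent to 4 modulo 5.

Since 5·8 ≡ 1 (mod 13), take x = 4 + 5·((8−4)·8 mod 13) = 4 + 5·6 = 34.
Check: 34 mod 13 = 8, 34 mod 5 = 4.

34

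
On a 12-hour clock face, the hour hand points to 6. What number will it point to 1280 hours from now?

2

1280 = 106·12 + 8, so 1280 mod 12 = 8.
6 + 8 → 2 on a 12-hour dial.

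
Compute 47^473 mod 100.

27

Square-and-reduce mod 100: 47^1≡47, 47^2≡9, 47^4≡81, 47^8≡61, 47^16≡21, 47^32≡41, 47^64≡81, 47^128≡61, 47^256≡21.
Since 473 = 1 + 8 + 16 + 64 + 128 + 256 in binary, 47^473 ≡ 47·61·21·81·61·21 ≡ 27 (mod 100).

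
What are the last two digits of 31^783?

91

Square-and-reduce mod 100: 31^1≡31, 31^2≡61, 31^4≡21, 31^8≡41, 31^16≡81, 31^32≡61, 31^64≡21, 31^128≡41, 31^256≡81, 31^512≡61.
783 = 1 + 2 + 4 + 8 + 256 + 512, so 31^783 ≡ 31·61·21·41·81·61 ≡ 91 (mod 100).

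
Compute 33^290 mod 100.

49

Square-and-reduce mod 100: 33^1≡33, 33^2≡89, 33^4≡21, 33^8≡41, 33^16≡81, 33^32≡61, 33^64≡21, 33^128≡41, 33^256≡81.
290 = 2 + 32 + 256, so 33^290 ≡ 89·61·81 ≡ 49 (mod 100).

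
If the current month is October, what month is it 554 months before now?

August

554 mod 12 = 2 (since 46·12 = 552).
October − 2 months → August.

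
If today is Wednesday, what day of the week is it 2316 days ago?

Thursday

2316 mod 7 = 6 (since 330·7 = 2310).
Wednesday − 6 days → Thursday.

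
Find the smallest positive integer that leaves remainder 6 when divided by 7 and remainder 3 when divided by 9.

48

x ≡ 6 (mod 7) gives x ∈ {6, 13, 20, 27, 34, 41, 48}.
The first of these with x mod 9 = 3 is 48.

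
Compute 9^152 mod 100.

By repeated squaring mod 100: 9^1≡9, 9^2≡81, 9^4≡61, 9^8≡21, 9^16≡41, 9^32≡81, 9^64≡61, 9^128≡21.
152 = 8 + 16 + 128, so 9^152 ≡ 21·41·21 ≡ 81 (mod 100).

81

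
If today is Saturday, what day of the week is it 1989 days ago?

Friday

1989 = 284·7 + 1, so 1989 mod 7 = 1.
Saturday − 1 day → Friday.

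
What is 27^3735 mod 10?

Powers of 7 mod 10 repeat with period 4: 7, 9, 3, 1.
3735 leaves remainder 3 on division by 4, so 27^3735 ends in 3.

3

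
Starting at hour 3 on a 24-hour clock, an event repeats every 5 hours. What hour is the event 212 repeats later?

212·5 = 1060.
1060 = 44·24 + 4, so 1060 mod 24 = 4.
(3 + 4) mod 24 = 7.

7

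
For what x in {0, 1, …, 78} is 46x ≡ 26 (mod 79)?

4

The inverse of 46 mod 79 is 67 (since 46·67 = 3082 ≡ 1).
So x ≡ 67·26 = 1742 ≡ 4 (mod 79).
Check: 46·4 = 184 = 2·79 + 26.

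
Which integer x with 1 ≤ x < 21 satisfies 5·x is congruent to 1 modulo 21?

21 = 4·5 + 1
5 = 5·1 + 0
Back-substituting gives 5·17 ≡ 1 (mod 21).

17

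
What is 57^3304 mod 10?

1

Last digits of 7^n: 7, 9, 3, 1 (period 4).
3304 mod 4 = 0, so the last digit matches 7^4 = 1.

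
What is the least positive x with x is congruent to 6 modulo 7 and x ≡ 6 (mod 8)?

6

x ≡ 6 (mod 7) gives x ∈ {6}.
The first of these with x mod 8 = 6 is 6.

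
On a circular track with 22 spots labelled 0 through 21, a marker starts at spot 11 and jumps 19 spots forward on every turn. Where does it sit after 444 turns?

21

444·19 = 8436.
Dividing 8436 by 22 gives quotient 383 and remainder 10.
(11 + 10) mod 22 = 21.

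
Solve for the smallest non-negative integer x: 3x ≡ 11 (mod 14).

13

The inverse of 3 mod 14 is 5 (since 3·5 = 15 ≡ 1).
So x ≡ 5·11 = 55 ≡ 13 (mod 14).
Check: 3·13 = 39 = 2·14 + 11.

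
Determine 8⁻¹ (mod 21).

8·8 = 64 = 3·21 + 1, so 8⁻¹ ≡ 8 (mod 21).

8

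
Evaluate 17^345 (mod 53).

6

Square-and-reduce mod 53: 17^1≡17, 17^2≡24, 17^4≡46, 17^8≡49, 17^16≡16, 17^32≡44, 17^64≡28, 17^128≡42, 17^256≡15.
345 = 1 + 8 + 16 + 64 + 256, so 17^345 ≡ 17·49·16·28·15 ≡ 6 (mod 53).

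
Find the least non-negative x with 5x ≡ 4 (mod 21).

The inverse of 5 mod 21 is 17 (since 5·17 = 85 ≡ 1).
So x ≡ 17·4 = 68 ≡ 5 (mod 21).

5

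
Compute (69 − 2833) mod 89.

2833 = 31·89 + 74, so 2833 mod 89 = 74.
(69 − 74) mod 89 = 84.

84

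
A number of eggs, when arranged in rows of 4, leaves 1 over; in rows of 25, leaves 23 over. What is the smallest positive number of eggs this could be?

x ≡ 1 (mod 4) gives x ∈ {1, 5, 9, 13, 17, 21, 25, 29, …}.
The first of these with x mod 25 = 23 is 73.

73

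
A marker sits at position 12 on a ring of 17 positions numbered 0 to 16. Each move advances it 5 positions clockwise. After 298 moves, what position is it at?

298·5 = 1490.
1490 = 87·17 + 11, so 1490 mod 17 = 11.
(12 + 11) mod 17 = 6.

6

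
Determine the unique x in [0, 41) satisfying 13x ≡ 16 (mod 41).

The inverse of 13 mod 41 is 19 (since 13·19 = 247 ≡ 1).
Multiplying both sides by 19: x ≡ 19·16 = 304 ≡ 17 (mod 41).

17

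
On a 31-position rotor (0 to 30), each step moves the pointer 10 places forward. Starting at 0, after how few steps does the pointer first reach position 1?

28

10⁻¹ ≡ 28 (mod 31) because 10·28 = 280 = 9·31 + 1.
So x ≡ 28·1 = 28 ≡ 28 (mod 31).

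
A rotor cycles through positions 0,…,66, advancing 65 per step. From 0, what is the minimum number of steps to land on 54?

40

65⁻¹ ≡ 33 (mod 67) because 65·33 = 2145 = 32·67 + 1.
So x ≡ 33·54 = 1782 ≡ 40 (mod 67).
Check: 65·40 = 2600 = 38·67 + 54.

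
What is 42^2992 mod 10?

The units digit of 42^n cycles with period 4: 2, 4, 8, 6, …
2992 leaves remainder 0 on division by 4, so 42^2992 ends in 6.

6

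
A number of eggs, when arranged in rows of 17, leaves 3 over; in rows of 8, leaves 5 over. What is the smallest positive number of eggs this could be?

Since 8·15 ≡ 1 (mod 17), take x = 5 + 8·((3−5)·15 mod 17) = 5 + 8·4 = 37.
Check: 37 mod 17 = 3, 37 mod 8 = 5.

37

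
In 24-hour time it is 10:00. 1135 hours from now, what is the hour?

1135 mod 24 = 7 (since 47·24 = 1128).
(10 + 7) mod 24 = 17.

17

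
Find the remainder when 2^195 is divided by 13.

Successive squares of 2 mod 13: 2^1≡2, 2^2≡4, 2^4≡3, 2^8≡9, 2^16≡3, 2^32≡9, 2^64≡3, 2^128≡9.
195 = 1 + 2 + 64 + 128, so 2^195 ≡ 2·4·3·9 ≡ 8 (mod 13).

8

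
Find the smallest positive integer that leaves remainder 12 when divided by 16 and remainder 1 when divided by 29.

204

x ≡ 12 (mod 16) gives x ∈ {12, 28, 44, 60, 76, 92, 108, 124, …}.
The first of these with x mod 29 = 1 is 204.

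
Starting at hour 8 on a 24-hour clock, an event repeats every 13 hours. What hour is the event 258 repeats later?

258·13 = 3354.
3354 = 139·24 + 18, so 3354 mod 24 = 18.
(8 + 18) mod 24 = 2.

2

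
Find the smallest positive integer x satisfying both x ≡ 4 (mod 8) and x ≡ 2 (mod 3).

20

x ≡ 2 (mod 3) gives x ∈ {2, 5, 8, 11, 14, 17, 20}.
The first of these with x mod 8 = 4 is 20.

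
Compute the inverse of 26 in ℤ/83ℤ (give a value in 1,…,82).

16

83 = 3·26 + 5
26 = 5·5 + 1
5 = 5·1 + 0
Back-substituting gives 26·16 ≡ 1 (mod 83).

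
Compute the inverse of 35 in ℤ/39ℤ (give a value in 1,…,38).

35·29 = 1015 = 26·39 + 1, so 35⁻¹ ≡ 29 (mod 39).

29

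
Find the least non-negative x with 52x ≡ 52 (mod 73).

1

The inverse of 52 mod 73 is 66 (since 52·66 = 3432 ≡ 1).
Multiplying both sides by 66: x ≡ 66·52 = 3432 ≡ 1 (mod 73).
Check: 52·1 = 52 = 0·73 + 52.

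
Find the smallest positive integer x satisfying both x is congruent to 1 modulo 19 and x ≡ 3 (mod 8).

115

x ≡ 3 (mod 8) gives x ∈ {3, 11, 19, 27, 35, 43, 51, 59, …}.
The first of these with x mod 19 = 1 is 115.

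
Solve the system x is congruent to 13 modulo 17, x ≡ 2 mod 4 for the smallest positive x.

30

Since 4·13 ≡ 1 (mod 17), take x = 2 + 4·((13−2)·13 mod 17) = 2 + 4·7 = 30.
Check: 30 mod 17 = 13, 30 mod 4 = 2.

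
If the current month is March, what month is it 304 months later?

July

304 − 25·12 = 4, so 304 ≡ 4 (mod 12).
March + 4 months → July.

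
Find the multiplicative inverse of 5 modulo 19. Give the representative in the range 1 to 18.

5·4 = 20 = 1·19 + 1, so 5⁻¹ ≡ 4 (mod 19).

4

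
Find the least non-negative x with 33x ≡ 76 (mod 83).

35

The inverse of 33 mod 83 is 78 (since 33·78 = 2574 ≡ 1).
Multiplying both sides by 78: x ≡ 78·76 = 5928 ≡ 35 (mod 83).
Check: 33·35 = 1155 = 13·83 + 76.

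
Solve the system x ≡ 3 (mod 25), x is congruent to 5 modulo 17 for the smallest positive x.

328

Since 17·3 ≡ 1 (mod 25), take x = 5 + 17·((3−5)·3 mod 25) = 5 + 17·19 = 328.
Check: 328 mod 25 = 3, 328 mod 17 = 5.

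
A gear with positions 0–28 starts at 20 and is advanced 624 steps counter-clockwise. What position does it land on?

5

624 − 21·29 = 15, so 624 ≡ 15 (mod 29).
(20 − 15) mod 29 = 5.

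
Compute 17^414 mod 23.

Square-and-reduce mod 23: 17^1≡17, 17^2≡13, 17^4≡8, 17^8≡18, 17^16≡2, 17^32≡4, 17^64≡16, 17^128≡3, 17^256≡9.
Since 414 = 2 + 4 + 8 + 16 + 128 + 256 in binary, 17^414 ≡ 13·8·18·2·3·9 ≡ 3 (mod 23).

3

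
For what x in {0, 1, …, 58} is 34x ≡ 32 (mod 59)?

The inverse of 34 mod 59 is 33 (since 34·33 = 1122 ≡ 1).
So x ≡ 33·32 = 1056 ≡ 53 (mod 59).
Check: 34·53 = 1802 = 30·59 + 32.

53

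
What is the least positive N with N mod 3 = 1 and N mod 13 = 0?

Since 13·1 ≡ 1 (mod 3), take x = 0 + 13·((1−0)·1 mod 3) = 0 + 13·1 = 13.
Check: 13 mod 3 = 1, 13 mod 13 = 0.

13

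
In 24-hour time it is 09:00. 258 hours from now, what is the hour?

3

258 mod 24 = 18 (since 10·24 = 240).
(9 + 18) mod 24 = 3.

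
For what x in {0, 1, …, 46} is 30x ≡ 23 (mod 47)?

18

30⁻¹ ≡ 11 (mod 47) because 30·11 = 330 = 7·47 + 1.
So x ≡ 11·23 = 253 ≡ 18 (mod 47).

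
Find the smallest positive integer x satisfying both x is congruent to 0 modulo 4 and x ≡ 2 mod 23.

48

x ≡ 0 (mod 4) gives x ∈ {0, 4, 8, 12, 16, 20, 24, 28, …}.
The first of these with x mod 23 = 2 is 48.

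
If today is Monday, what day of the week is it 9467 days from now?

9467 − 1352·7 = 3, so 9467 ≡ 3 (mod 7).
Monday + 3 days → Thursday.

Thursday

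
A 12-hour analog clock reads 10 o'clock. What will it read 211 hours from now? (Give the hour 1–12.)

5

211 mod 12 = 7 (since 17·12 = 204).
10 + 7 → 5 on a 12-hour dial.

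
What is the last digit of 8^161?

8

The units digit of 8^n cycles with period 4: 8, 4, 2, 6, …
161 mod 4 = 1, so the last digit matches 8^1 = 8.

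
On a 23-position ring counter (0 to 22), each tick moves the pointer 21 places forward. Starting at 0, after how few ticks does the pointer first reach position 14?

21⁻¹ ≡ 11 (mod 23) because 21·11 = 231 = 10·23 + 1.
So x ≡ 11·14 = 154 ≡ 16 (mod 23).

16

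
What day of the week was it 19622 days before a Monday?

19622 = 2803·7 + 1, so 19622 mod 7 = 1.
Monday − 1 day → Sunday.

Sunday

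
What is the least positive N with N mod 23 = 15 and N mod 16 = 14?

x ≡ 14 (mod 16) gives x ∈ {14, 30, 46, 62, 78, 94, 110, 126, …}.
The first of these with x mod 23 = 15 is 222.

222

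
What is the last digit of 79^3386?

Last digits of 9^n: 9, 1 (period 2).
3386 mod 2 = 0, so the last digit matches 9^2 = 1.

1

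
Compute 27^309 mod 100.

Successive squares of 27 mod 100: 27^1≡27, 27^2≡29, 27^4≡41, 27^8≡81, 27^16≡61, 27^32≡21, 27^64≡41, 27^128≡81, 27^256≡61.
309 = 1 + 4 + 16 + 32 + 256, so 27^309 ≡ 27·41·61·21·61 ≡ 87 (mod 100).

87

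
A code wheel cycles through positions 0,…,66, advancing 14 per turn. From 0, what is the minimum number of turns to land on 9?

15

14⁻¹ ≡ 24 (mod 67) because 14·24 = 336 = 5·67 + 1.
Multiplying both sides by 24: x ≡ 24·9 = 216 ≡ 15 (mod 67).
Check: 14·15 = 210 = 3·67 + 9.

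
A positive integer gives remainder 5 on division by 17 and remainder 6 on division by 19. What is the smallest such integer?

x ≡ 5 (mod 17) gives x ∈ {5, 22, 39, 56, 73, 90, 107, 124, …}.
The first of these with x mod 19 = 6 is 158.

158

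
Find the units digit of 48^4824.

Last digits of 8^n: 8, 4, 2, 6 (period 4).
4824 mod 4 = 0, so the last digit matches 8^4 = 6.

6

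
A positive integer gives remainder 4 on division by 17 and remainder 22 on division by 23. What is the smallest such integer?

x ≡ 4 (mod 17) gives x ∈ {4, 21, 38, 55, 72, 89, 106, 123, …}.
The first of these with x mod 23 = 22 is 344.

344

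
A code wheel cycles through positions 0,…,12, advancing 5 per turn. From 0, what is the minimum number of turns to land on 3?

The inverse of 5 mod 13 is 8 (since 5·8 = 40 ≡ 1).
Multiplying both sides by 8: x ≡ 8·3 = 24 ≡ 11 (mod 13).

11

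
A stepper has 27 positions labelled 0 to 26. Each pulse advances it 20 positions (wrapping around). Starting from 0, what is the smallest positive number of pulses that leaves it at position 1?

23

20·23 = 460 = 17·27 + 1, so 20⁻¹ ≡ 23 (mod 27).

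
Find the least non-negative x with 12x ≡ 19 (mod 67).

12⁻¹ ≡ 28 (mod 67) because 12·28 = 336 = 5·67 + 1.
So x ≡ 28·19 = 532 ≡ 63 (mod 67).
Check: 12·63 = 756 = 11·67 + 19.

63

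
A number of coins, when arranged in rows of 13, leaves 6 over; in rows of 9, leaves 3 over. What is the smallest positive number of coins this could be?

84

x ≡ 3 (mod 9) gives x ∈ {3, 12, 21, 30, 39, 48, 57, 66, …}.
The first of these with x mod 13 = 6 is 84.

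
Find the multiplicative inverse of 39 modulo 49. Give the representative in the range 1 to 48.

39·44 = 1716 = 35·49 + 1, so 39⁻¹ ≡ 44 (mod 49).

44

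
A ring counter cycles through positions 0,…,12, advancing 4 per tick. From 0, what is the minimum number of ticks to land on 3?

4

The inverse of 4 mod 13 is 10 (since 4·10 = 40 ≡ 1).
So x ≡ 10·3 = 30 ≡ 4 (mod 13).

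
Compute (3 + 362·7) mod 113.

51

362·7 = 2534.
2534 − 22·113 = 48, so 2534 ≡ 48 (mod 113).
(3 + 48) mod 113 = 51.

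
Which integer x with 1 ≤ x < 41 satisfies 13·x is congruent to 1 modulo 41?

19

41 = 3·13 + 2
13 = 6·2 + 1
2 = 2·1 + 0
Back-substituting gives 13·19 ≡ 1 (mod 41).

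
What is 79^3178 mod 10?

1

Powers of 9 mod 10 repeat with period 2: 9, 1.
3178 leaves remainder 0 on division by 2, so 79^3178 ends in 1.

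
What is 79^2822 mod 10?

The units digit of 79^n cycles with period 2: 9, 1, …
2822 leaves remainder 0 on division by 2, so 79^2822 ends in 1.

1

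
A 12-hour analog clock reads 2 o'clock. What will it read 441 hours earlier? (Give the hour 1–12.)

Dividing 441 by 12 gives quotient 36 and remainder 9.
2 − 9 → 5 on a 12-hour dial.

5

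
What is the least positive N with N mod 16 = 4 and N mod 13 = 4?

4

x ≡ 4 (mod 13) gives x ∈ {4}.
The first of these with x mod 16 = 4 is 4.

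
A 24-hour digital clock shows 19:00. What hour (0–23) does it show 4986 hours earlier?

1

4986 − 207·24 = 18, so 4986 ≡ 18 (mod 24).
(19 − 18) mod 24 = 1.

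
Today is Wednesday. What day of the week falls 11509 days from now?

Thursday

Dividing 11509 by 7 gives quotient 1644 and remainder 1.
Wednesday + 1 day → Thursday.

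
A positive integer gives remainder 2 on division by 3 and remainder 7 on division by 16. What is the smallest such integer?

23

x ≡ 2 (mod 3) gives x ∈ {2, 5, 8, 11, 14, 17, 20, 23}.
The first of these with x mod 16 = 7 is 23.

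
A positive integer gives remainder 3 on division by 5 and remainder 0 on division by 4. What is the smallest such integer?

Since 4·4 ≡ 1 (mod 5), take x = 0 + 4·((3−0)·4 mod 5) = 0 + 4·2 = 8.
Check: 8 mod 5 = 3, 8 mod 4 = 0.

8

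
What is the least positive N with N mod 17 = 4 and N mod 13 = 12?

38

x ≡ 12 (mod 13) gives x ∈ {12, 25, 38}.
The first of these with x mod 17 = 4 is 38.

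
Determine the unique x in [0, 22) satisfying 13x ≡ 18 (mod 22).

13⁻¹ ≡ 17 (mod 22) because 13·17 = 221 = 10·22 + 1.
So x ≡ 17·18 = 306 ≡ 20 (mod 22).
Check: 13·20 = 260 = 11·22 + 18.

20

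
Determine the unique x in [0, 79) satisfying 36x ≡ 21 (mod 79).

The inverse of 36 mod 79 is 11 (since 36·11 = 396 ≡ 1).
Multiplying both sides by 11: x ≡ 11·21 = 231 ≡ 73 (mod 79).

73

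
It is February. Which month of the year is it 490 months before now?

490 = 40·12 + 10, so 490 mod 12 = 10.
February − 10 months → April.

April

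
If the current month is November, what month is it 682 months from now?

682 = 56·12 + 10, so 682 mod 12 = 10.
November + 10 months → September.

September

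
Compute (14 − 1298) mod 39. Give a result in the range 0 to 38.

3

Dividing 1298 by 39 gives quotient 33 and remainder 11.
(14 − 11) mod 39 = 3.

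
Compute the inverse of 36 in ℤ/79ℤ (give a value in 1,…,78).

11

36·11 = 396 = 5·79 + 1, so 36⁻¹ ≡ 11 (mod 79).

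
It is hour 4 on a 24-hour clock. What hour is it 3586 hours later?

14

3586 − 149·24 = 10, so 3586 ≡ 10 (mod 24).
(4 + 10) mod 24 = 14.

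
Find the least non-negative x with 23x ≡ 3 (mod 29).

23⁻¹ ≡ 24 (mod 29) because 23·24 = 552 = 19·29 + 1.
So x ≡ 24·3 = 72 ≡ 14 (mod 29).

14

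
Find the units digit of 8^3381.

8

Powers of 8 mod 10 repeat with period 4: 8, 4, 2, 6.
3381 mod 4 = 1, so the last digit matches 8^1 = 8.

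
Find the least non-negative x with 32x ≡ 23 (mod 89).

48

The inverse of 32 mod 89 is 64 (since 32·64 = 2048 ≡ 1).
So x ≡ 64·23 = 1472 ≡ 48 (mod 89).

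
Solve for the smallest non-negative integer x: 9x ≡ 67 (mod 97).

The inverse of 9 mod 97 is 54 (since 9·54 = 486 ≡ 1).
So x ≡ 54·67 = 3618 ≡ 29 (mod 97).

29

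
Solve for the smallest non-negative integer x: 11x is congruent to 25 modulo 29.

26

11⁻¹ ≡ 8 (mod 29) because 11·8 = 88 = 3·29 + 1.
Multiplying both sides by 8: x ≡ 8·25 = 200 ≡ 26 (mod 29).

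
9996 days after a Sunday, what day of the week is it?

9996 mod 7 = 0 (since 1428·7 = 9996).
Sunday + 0 days → Sunday.

Sunday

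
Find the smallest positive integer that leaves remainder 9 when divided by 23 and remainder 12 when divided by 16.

x ≡ 12 (mod 16) gives x ∈ {12, 28, 44, 60, 76, 92, 108, 124}.
The first of these with x mod 23 = 9 is 124.

124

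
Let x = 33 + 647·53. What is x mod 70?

24

647·53 = 34291.
34291 − 489·70 = 61, so 34291 ≡ 61 (mod 70).
(33 + 61) mod 70 = 24.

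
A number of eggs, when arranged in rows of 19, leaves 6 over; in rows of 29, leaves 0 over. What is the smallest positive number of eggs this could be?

348

x ≡ 6 (mod 19) gives x ∈ {6, 25, 44, 63, 82, 101, 120, 139, …}.
The first of these with x mod 29 = 0 is 348.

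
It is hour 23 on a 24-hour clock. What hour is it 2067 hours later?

2

Dividing 2067 by 24 gives quotient 86 and remainder 3.
(23 + 3) mod 24 = 2.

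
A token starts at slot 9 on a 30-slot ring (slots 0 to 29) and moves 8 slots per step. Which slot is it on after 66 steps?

66·8 = 528.
528 mod 30 = 18 (since 17·30 = 510).
(9 + 18) mod 30 = 27.

27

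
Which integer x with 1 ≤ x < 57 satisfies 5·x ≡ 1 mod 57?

57 = 11·5 + 2
5 = 2·2 + 1
2 = 2·1 + 0
Back-substituting gives 5·23 ≡ 1 (mod 57).

23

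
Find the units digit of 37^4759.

Powers of 7 mod 10 repeat with period 4: 7, 9, 3, 1.
4759 leaves remainder 3 on division by 4, so 37^4759 ends in 3.

3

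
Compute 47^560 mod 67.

10

By repeated squaring mod 67: 47^1≡47, 47^2≡65, 47^4≡4, 47^8≡16, 47^16≡55, 47^32≡10, 47^64≡33, 47^128≡17, 47^256≡21, 47^512≡39.
560 = 16 + 32 + 512, so 47^560 ≡ 55·10·39 ≡ 10 (mod 67).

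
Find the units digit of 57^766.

The units digit of 57^n cycles with period 4: 7, 9, 3, 1, …
766 leaves remainder 2 on division by 4, so 57^766 ends in 9.

9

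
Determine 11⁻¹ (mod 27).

5

11·5 = 55 = 2·27 + 1, so 11⁻¹ ≡ 5 (mod 27).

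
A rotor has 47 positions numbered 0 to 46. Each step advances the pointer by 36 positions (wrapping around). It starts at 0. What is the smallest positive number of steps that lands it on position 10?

36⁻¹ ≡ 17 (mod 47) because 36·17 = 612 = 13·47 + 1.
So x ≡ 17·10 = 170 ≡ 29 (mod 47).
Check: 36·29 = 1044 = 22·47 + 10.

29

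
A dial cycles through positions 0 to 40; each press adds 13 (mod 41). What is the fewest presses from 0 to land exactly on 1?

13·19 = 247 = 6·41 + 1, so 13⁻¹ ≡ 19 (mod 41).

19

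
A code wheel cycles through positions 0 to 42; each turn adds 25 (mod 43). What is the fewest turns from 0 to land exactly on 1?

31

43 = 1·25 + 18
25 = 1·18 + 7
18 = 2·7 + 4
7 = 1·4 + 3
4 = 1·3 + 1
3 = 3·1 + 0
Back-substituting gives 25·31 ≡ 1 (mod 43).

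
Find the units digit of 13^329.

3

The units digit of 13^n cycles with period 4: 3, 9, 7, 1, …
329 leaves remainder 1 on division by 4, so 13^329 ends in 3.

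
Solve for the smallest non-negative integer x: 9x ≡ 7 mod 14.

9⁻¹ ≡ 11 (mod 14) because 9·11 = 99 = 7·14 + 1.
So x ≡ 11·7 = 77 ≡ 7 (mod 14).
Check: 9·7 = 63 = 4·14 + 7.

7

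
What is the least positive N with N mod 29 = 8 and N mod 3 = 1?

x ≡ 1 (mod 3) gives x ∈ {1, 4, 7, 10, 13, 16, 19, 22, …}.
The first of these with x mod 29 = 8 is 37.

37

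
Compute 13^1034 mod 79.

By repeated squaring mod 79: 13^1≡13, 13^2≡11, 13^4≡42, 13^8≡26, 13^16≡44, 13^32≡40, 13^64≡20, 13^128≡5, 13^256≡25, 13^512≡72, 13^1024≡49.
1034 = 2 + 8 + 1024, so 13^1034 ≡ 11·26·49 ≡ 31 (mod 79).

31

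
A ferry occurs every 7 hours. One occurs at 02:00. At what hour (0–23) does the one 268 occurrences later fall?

6

268·7 = 1876.
Dividing 1876 by 24 gives quotient 78 and remainder 4.
(2 + 4) mod 24 = 6.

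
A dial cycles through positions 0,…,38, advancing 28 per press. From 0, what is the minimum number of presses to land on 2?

14

28⁻¹ ≡ 7 (mod 39) because 28·7 = 196 = 5·39 + 1.
Multiplying both sides by 7: x ≡ 7·2 = 14 ≡ 14 (mod 39).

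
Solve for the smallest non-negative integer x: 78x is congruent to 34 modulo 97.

The inverse of 78 mod 97 is 51 (since 78·51 = 3978 ≡ 1).
So x ≡ 51·34 = 1734 ≡ 85 (mod 97).

85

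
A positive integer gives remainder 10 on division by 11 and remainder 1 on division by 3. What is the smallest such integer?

10

x ≡ 1 (mod 3) gives x ∈ {1, 4, 7, 10}.
The first of these with x mod 11 = 10 is 10.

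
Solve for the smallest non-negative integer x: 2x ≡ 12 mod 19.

2⁻¹ ≡ 10 (mod 19) because 2·10 = 20 = 1·19 + 1.
So x ≡ 10·12 = 120 ≡ 6 (mod 19).
Check: 2·6 = 12 = 0·19 + 12.

6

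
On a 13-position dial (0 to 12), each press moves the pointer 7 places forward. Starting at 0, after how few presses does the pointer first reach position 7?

The inverse of 7 mod 13 is 2 (since 7·2 = 14 ≡ 1).
Multiplying both sides by 2: x ≡ 2·7 = 14 ≡ 1 (mod 13).

1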